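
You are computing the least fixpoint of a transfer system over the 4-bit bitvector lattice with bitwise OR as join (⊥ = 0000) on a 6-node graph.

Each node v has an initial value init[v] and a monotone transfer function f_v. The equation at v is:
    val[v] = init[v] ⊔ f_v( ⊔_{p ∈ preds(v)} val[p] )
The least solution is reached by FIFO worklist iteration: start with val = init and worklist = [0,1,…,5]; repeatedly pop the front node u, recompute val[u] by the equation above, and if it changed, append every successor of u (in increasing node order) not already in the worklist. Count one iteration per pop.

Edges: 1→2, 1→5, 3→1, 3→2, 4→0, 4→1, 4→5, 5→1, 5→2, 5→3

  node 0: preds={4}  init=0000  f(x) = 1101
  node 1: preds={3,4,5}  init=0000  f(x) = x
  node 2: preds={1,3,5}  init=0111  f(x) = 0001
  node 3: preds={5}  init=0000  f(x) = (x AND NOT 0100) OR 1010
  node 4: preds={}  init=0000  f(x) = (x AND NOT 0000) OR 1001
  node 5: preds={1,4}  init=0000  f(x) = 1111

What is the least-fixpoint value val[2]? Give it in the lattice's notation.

0111

Iteration log — 13 steps:
  step 1. node 0  ⊔preds=0000  new=1101  old=0000  +wl: 
  step 2. node 1  ⊔preds=0000  new=0000  stable
  step 3. node 2  ⊔preds=0000  new=0111  stable
  step 4. node 3  ⊔preds=0000  new=1010  old=0000  +wl: 1,2
  step 5. node 4  ⊔preds=0000  new=1001  old=0000  +wl: 0
  step 6. node 5  ⊔preds=1001  new=1111  old=0000  +wl: 3
  step 7. node 1  ⊔preds=1111  new=1111  old=0000  +wl: 5
  step 8. node 2  ⊔preds=1111  new=0111  stable
  step 9. node 0  ⊔preds=1001  new=1101  stable
  step 10. node 3  ⊔preds=1111  new=1011  old=1010  +wl: 1,2
  step 11. node 5  ⊔preds=1111  new=1111  stable
  step 12. node 1  ⊔preds=1111  new=1111  stable
  step 13. node 2  ⊔preds=1111  new=0111  stable

Least fixpoint reached:
  node 0: 1101
  node 1: 1111
  node 2: 0111
  node 3: 1011
  node 4: 1001
  node 5: 1111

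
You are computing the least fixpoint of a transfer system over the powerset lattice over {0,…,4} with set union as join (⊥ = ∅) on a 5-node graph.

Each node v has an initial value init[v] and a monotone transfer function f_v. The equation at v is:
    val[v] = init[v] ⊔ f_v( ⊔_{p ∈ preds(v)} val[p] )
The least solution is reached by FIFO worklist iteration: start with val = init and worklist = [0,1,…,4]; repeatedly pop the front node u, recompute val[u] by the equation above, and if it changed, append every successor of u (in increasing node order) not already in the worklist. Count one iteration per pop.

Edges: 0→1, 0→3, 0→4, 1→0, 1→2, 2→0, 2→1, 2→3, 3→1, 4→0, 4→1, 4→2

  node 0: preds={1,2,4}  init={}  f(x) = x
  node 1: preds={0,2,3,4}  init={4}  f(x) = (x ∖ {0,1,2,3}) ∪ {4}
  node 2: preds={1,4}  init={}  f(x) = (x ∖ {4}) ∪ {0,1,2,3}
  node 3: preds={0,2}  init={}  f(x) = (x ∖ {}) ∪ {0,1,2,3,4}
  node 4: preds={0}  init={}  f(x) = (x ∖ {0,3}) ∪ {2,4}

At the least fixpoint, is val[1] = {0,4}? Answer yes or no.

no

Worklist (13 pops):
  #1 pop 0: in={4} → {4} (was {}); enqueue []
  #2 pop 1: in={4} → {4} (no change)
  #3 pop 2: in={4} → {0,1,2,3} (was {}); enqueue [0,1]
  #4 pop 3: in={0,1,2,3,4} → {0,1,2,3,4} (was {}); enqueue []
  #5 pop 4: in={4} → {2,4} (was {}); enqueue [2]
  #6 pop 0: in={0,1,2,3,4} → {0,1,2,3,4} (was {4}); enqueue [3,4]
  #7 pop 1: in={0,1,2,3,4} → {4} (no change)
  #8 pop 2: in={2,4} → {0,1,2,3} (no change)
  #9 pop 3: in={0,1,2,3,4} → {0,1,2,3,4} (no change)
  #10 pop 4: in={0,1,2,3,4} → {1,2,4} (was {2,4}); enqueue [0,1,2]
  #11 pop 0: in={0,1,2,3,4} → {0,1,2,3,4} (no change)
  #12 pop 1: in={0,1,2,3,4} → {4} (no change)
  #13 pop 2: in={1,2,4} → {0,1,2,3} (no change)

Fixpoint:
  val[0] = {0,1,2,3,4}
  val[1] = {4}
  val[2] = {0,1,2,3}
  val[3] = {0,1,2,3,4}
  val[4] = {1,2,4}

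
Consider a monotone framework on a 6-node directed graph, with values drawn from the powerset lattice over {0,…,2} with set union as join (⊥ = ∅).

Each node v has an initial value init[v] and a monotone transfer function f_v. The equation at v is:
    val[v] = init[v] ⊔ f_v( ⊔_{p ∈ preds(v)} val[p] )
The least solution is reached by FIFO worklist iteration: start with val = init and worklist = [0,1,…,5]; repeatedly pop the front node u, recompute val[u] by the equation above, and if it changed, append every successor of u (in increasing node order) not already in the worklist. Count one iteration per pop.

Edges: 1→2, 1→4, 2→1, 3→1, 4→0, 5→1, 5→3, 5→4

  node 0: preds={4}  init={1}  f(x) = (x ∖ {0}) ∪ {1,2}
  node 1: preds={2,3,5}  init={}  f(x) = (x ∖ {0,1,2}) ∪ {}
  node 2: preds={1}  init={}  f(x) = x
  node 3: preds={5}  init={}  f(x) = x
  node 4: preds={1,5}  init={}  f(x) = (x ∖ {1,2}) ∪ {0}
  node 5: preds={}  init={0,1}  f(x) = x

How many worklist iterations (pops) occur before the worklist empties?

8

Trace (8 dequeues):
  [1] u=0 | in {} | out {1,2} | prev {1} | push {}
  [2] u=1 | in {0,1} | out {} | ==
  [3] u=2 | in {} | out {} | ==
  [4] u=3 | in {0,1} | out {0,1} | prev {} | push {1}
  [5] u=4 | in {0,1} | out {0} | prev {} | push {0}
  [6] u=5 | in {} | out {0,1} | ==
  [7] u=1 | in {0,1} | out {} | ==
  [8] u=0 | in {0} | out {1,2} | ==

Converged values:
  [0] {1,2}
  [1] {}
  [2] {}
  [3] {0,1}
  [4] {0}
  [5] {0,1}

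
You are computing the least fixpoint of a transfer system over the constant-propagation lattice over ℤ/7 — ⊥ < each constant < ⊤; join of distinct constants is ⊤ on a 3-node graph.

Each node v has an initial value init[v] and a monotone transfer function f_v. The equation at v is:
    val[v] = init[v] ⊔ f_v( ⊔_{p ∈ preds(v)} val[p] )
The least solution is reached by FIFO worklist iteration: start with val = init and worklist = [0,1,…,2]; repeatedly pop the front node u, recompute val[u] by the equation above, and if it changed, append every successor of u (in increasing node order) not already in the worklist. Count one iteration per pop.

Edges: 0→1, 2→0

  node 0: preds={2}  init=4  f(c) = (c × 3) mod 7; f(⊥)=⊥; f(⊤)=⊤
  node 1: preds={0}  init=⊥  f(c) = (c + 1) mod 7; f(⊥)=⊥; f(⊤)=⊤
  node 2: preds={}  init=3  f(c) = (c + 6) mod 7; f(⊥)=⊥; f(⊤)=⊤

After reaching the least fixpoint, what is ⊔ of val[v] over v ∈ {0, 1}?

⊤

Worklist (3 pops):
  #1 pop 0: in=3 → ⊤ (was 4); enqueue []
  #2 pop 1: in=⊤ → ⊤ (was ⊥); enqueue []
  #3 pop 2: in=⊥ → 3 (no change)

Fixpoint:
  val[0] = ⊤
  val[1] = ⊤
  val[2] = 3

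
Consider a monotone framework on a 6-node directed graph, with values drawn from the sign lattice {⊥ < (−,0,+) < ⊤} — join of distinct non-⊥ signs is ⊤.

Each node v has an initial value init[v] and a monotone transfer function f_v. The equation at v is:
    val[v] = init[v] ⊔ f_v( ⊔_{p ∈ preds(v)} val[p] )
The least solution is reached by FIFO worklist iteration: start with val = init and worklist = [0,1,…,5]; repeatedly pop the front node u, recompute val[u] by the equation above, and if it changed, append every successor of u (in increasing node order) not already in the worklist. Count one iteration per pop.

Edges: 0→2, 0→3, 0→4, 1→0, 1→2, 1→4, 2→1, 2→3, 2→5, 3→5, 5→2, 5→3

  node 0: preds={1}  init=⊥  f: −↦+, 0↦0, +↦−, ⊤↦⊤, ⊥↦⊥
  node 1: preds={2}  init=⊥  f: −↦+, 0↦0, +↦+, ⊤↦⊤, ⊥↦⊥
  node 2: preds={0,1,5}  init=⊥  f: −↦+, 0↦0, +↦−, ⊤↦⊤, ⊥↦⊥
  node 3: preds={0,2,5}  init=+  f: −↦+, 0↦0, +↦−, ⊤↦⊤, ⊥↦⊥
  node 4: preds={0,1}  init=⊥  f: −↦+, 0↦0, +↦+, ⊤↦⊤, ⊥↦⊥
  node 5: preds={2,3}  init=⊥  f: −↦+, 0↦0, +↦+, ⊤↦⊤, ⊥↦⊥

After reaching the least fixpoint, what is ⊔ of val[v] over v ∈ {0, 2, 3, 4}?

Iteration log — 20 steps:
  step 1. node 0  ⊔preds=⊥  new=⊥  stable
  step 2. node 1  ⊔preds=⊥  new=⊥  stable
  step 3. node 2  ⊔preds=⊥  new=⊥  stable
  step 4. node 3  ⊔preds=⊥  new=+  stable
  step 5. node 4  ⊔preds=⊥  new=⊥  stable
  step 6. node 5  ⊔preds=+  new=+  old=⊥  +wl: 2,3
  step 7. node 2  ⊔preds=+  new=−  old=⊥  +wl: 1,5
  step 8. node 3  ⊔preds=⊤  new=⊤  old=+  +wl: 
  step 9. node 1  ⊔preds=−  new=+  old=⊥  +wl: 0,2,4
  step 10. node 5  ⊔preds=⊤  new=⊤  old=+  +wl: 3
  step 11. node 0  ⊔preds=+  new=−  old=⊥  +wl: 
  step 12. node 2  ⊔preds=⊤  new=⊤  old=−  +wl: 1,5
  step 13. node 4  ⊔preds=⊤  new=⊤  old=⊥  +wl: 
  step 14. node 3  ⊔preds=⊤  new=⊤  stable
  step 15. node 1  ⊔preds=⊤  new=⊤  old=+  +wl: 0,2,4
  step 16. node 5  ⊔preds=⊤  new=⊤  stable
  step 17. node 0  ⊔preds=⊤  new=⊤  old=−  +wl: 3
  step 18. node 2  ⊔preds=⊤  new=⊤  stable
  step 19. node 4  ⊔preds=⊤  new=⊤  stable
  step 20. node 3  ⊔preds=⊤  new=⊤  stable

Least fixpoint reached:
  node 0: ⊤
  node 1: ⊤
  node 2: ⊤
  node 3: ⊤
  node 4: ⊤
  node 5: ⊤

⊤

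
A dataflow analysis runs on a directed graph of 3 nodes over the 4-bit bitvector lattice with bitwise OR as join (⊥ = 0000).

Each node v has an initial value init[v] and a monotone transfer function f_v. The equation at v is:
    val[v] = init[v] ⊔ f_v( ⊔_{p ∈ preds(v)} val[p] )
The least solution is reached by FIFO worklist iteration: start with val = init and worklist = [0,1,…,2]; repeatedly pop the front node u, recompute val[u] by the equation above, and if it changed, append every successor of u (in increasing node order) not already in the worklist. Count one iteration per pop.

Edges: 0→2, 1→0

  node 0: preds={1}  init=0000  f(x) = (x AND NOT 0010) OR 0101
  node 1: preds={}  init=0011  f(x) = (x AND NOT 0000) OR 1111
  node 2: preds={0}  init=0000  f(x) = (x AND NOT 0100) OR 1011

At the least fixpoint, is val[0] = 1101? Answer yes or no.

Iteration log — 5 steps:
  step 1. node 0  ⊔preds=0011  new=0101  old=0000  +wl: 
  step 2. node 1  ⊔preds=0000  new=1111  old=0011  +wl: 0
  step 3. node 2  ⊔preds=0101  new=1011  old=0000  +wl: 
  step 4. node 0  ⊔preds=1111  new=1101  old=0101  +wl: 2
  step 5. node 2  ⊔preds=1101  new=1011  stable

Least fixpoint reached:
  node 0: 1101
  node 1: 1111
  node 2: 1011

yes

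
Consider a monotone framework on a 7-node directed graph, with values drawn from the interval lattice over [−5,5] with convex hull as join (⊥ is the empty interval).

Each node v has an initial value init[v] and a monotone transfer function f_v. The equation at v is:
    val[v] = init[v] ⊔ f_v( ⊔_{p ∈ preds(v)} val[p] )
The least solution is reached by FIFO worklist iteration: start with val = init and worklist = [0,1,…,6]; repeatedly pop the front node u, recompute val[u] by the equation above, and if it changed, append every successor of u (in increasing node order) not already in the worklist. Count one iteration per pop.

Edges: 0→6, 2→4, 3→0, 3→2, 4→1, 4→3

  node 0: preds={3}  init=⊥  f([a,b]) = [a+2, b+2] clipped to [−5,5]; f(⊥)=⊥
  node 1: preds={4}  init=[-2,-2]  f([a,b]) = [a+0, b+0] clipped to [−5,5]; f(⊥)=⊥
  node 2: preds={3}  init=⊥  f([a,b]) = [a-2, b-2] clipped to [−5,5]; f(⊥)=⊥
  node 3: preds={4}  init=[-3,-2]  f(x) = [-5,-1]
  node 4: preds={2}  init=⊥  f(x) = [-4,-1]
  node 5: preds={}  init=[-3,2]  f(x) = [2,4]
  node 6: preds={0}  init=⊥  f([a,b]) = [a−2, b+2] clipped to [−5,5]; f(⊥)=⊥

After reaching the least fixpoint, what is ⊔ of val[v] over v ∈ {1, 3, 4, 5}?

Trace (13 dequeues):
  [1] u=0 | in [-3,-2] | out [-1,0] | prev ⊥ | push {}
  [2] u=1 | in ⊥ | out [-2,-2] | ==
  [3] u=2 | in [-3,-2] | out [-5,-4] | prev ⊥ | push {}
  [4] u=3 | in ⊥ | out [-5,-1] | prev [-3,-2] | push {0,2}
  [5] u=4 | in [-5,-4] | out [-4,-1] | prev ⊥ | push {1,3}
  [6] u=5 | in ⊥ | out [-3,4] | prev [-3,2] | push {}
  [7] u=6 | in [-1,0] | out [-3,2] | prev ⊥ | push {}
  [8] u=0 | in [-5,-1] | out [-3,1] | prev [-1,0] | push {6}
  [9] u=2 | in [-5,-1] | out [-5,-3] | prev [-5,-4] | push {4}
  [10] u=1 | in [-4,-1] | out [-4,-1] | prev [-2,-2] | push {}
  [11] u=3 | in [-4,-1] | out [-5,-1] | ==
  [12] u=6 | in [-3,1] | out [-5,3] | prev [-3,2] | push {}
  [13] u=4 | in [-5,-3] | out [-4,-1] | ==

Converged values:
  [0] [-3,1]
  [1] [-4,-1]
  [2] [-5,-3]
  [3] [-5,-1]
  [4] [-4,-1]
  [5] [-3,4]
  [6] [-5,3]

[-5,4]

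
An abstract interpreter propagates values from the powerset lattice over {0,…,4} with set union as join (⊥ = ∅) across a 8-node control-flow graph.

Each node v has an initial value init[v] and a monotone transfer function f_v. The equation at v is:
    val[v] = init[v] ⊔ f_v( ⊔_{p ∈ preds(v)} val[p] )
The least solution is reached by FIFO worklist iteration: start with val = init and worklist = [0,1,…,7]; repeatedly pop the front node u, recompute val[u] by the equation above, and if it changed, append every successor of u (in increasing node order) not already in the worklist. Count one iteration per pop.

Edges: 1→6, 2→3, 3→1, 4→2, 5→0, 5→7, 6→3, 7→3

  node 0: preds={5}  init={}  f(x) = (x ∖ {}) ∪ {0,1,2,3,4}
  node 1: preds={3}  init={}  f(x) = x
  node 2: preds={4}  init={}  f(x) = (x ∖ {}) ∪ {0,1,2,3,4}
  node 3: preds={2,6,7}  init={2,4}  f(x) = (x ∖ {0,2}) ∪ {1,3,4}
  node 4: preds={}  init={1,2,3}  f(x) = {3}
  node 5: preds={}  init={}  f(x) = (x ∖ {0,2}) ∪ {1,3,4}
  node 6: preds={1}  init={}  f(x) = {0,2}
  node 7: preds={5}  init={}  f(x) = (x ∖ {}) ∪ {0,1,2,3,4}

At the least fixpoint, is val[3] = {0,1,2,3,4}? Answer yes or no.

Trace (12 dequeues):
  [1] u=0 | in {} | out {0,1,2,3,4} | prev {} | push {}
  [2] u=1 | in {2,4} | out {2,4} | prev {} | push {}
  [3] u=2 | in {1,2,3} | out {0,1,2,3,4} | prev {} | push {}
  [4] u=3 | in {0,1,2,3,4} | out {1,2,3,4} | prev {2,4} | push {1}
  [5] u=4 | in {} | out {1,2,3} | ==
  [6] u=5 | in {} | out {1,3,4} | prev {} | push {0}
  [7] u=6 | in {2,4} | out {0,2} | prev {} | push {3}
  [8] u=7 | in {1,3,4} | out {0,1,2,3,4} | prev {} | push {}
  [9] u=1 | in {1,2,3,4} | out {1,2,3,4} | prev {2,4} | push {6}
  [10] u=0 | in {1,3,4} | out {0,1,2,3,4} | ==
  [11] u=3 | in {0,1,2,3,4} | out {1,2,3,4} | ==
  [12] u=6 | in {1,2,3,4} | out {0,2} | ==

Converged values:
  [0] {0,1,2,3,4}
  [1] {1,2,3,4}
  [2] {0,1,2,3,4}
  [3] {1,2,3,4}
  [4] {1,2,3}
  [5] {1,3,4}
  [6] {0,2}
  [7] {0,1,2,3,4}

no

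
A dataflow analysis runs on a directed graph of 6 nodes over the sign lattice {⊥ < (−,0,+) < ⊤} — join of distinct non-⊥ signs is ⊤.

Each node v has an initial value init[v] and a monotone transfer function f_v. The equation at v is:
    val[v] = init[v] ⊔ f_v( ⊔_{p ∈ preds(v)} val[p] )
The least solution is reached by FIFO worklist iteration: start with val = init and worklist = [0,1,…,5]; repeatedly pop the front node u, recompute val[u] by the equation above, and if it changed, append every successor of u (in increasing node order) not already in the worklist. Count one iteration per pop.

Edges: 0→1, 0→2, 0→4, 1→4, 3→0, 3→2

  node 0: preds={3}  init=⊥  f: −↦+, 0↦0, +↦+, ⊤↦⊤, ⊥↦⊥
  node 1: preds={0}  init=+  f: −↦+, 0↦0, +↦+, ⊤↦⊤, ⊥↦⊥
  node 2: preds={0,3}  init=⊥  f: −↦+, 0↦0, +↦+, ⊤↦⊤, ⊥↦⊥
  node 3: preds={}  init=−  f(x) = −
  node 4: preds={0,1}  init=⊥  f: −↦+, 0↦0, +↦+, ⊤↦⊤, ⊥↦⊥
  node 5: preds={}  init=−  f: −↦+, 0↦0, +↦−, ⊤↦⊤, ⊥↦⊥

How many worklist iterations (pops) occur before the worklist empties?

6

Iteration log — 6 steps:
  step 1. node 0  ⊔preds=−  new=+  old=⊥  +wl: 
  step 2. node 1  ⊔preds=+  new=+  stable
  step 3. node 2  ⊔preds=⊤  new=⊤  old=⊥  +wl: 
  step 4. node 3  ⊔preds=⊥  new=−  stable
  step 5. node 4  ⊔preds=+  new=+  old=⊥  +wl: 
  step 6. node 5  ⊔preds=⊥  new=−  stable

Least fixpoint reached:
  node 0: +
  node 1: +
  node 2: ⊤
  node 3: −
  node 4: +
  node 5: −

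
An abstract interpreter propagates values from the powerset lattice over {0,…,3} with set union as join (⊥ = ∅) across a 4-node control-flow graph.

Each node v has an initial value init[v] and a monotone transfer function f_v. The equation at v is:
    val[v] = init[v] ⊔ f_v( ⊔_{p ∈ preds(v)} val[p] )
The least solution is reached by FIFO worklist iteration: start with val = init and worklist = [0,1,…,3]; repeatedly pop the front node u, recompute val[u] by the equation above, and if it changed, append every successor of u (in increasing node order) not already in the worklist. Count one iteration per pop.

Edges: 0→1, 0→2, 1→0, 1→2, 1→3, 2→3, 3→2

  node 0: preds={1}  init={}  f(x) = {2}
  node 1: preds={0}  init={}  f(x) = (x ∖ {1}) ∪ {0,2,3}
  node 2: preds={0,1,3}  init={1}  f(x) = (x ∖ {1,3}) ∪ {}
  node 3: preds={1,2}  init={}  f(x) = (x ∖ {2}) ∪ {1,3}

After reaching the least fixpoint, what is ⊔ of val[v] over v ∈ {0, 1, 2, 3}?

Trace (6 dequeues):
  [1] u=0 | in {} | out {2} | prev {} | push {}
  [2] u=1 | in {2} | out {0,2,3} | prev {} | push {0}
  [3] u=2 | in {0,2,3} | out {0,1,2} | prev {1} | push {}
  [4] u=3 | in {0,1,2,3} | out {0,1,3} | prev {} | push {2}
  [5] u=0 | in {0,2,3} | out {2} | ==
  [6] u=2 | in {0,1,2,3} | out {0,1,2} | ==

Converged values:
  [0] {2}
  [1] {0,2,3}
  [2] {0,1,2}
  [3] {0,1,3}

{0,1,2,3}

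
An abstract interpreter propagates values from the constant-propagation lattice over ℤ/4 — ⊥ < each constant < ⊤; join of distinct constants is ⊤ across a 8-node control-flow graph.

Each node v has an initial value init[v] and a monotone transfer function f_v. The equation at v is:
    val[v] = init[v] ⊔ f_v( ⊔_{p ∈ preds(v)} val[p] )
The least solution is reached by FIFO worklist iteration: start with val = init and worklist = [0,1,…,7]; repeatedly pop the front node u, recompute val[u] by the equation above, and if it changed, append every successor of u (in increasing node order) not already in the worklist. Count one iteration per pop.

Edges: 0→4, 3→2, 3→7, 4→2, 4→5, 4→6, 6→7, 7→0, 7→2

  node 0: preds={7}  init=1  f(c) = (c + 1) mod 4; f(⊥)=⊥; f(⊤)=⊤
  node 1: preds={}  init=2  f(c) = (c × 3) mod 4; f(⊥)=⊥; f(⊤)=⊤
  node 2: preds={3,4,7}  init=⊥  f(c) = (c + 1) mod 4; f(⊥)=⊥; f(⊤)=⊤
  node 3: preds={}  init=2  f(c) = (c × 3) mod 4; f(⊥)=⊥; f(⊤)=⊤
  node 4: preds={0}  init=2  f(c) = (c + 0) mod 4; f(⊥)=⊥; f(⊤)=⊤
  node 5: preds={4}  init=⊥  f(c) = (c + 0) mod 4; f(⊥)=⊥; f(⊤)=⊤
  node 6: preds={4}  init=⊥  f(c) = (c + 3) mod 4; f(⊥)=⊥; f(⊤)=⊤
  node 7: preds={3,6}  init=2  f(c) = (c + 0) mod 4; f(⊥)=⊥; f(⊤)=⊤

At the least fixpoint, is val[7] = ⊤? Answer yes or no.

Trace (10 dequeues):
  [1] u=0 | in 2 | out ⊤ | prev 1 | push {}
  [2] u=1 | in ⊥ | out 2 | ==
  [3] u=2 | in 2 | out 3 | prev ⊥ | push {}
  [4] u=3 | in ⊥ | out 2 | ==
  [5] u=4 | in ⊤ | out ⊤ | prev 2 | push {2}
  [6] u=5 | in ⊤ | out ⊤ | prev ⊥ | push {}
  [7] u=6 | in ⊤ | out ⊤ | prev ⊥ | push {}
  [8] u=7 | in ⊤ | out ⊤ | prev 2 | push {0}
  [9] u=2 | in ⊤ | out ⊤ | prev 3 | push {}
  [10] u=0 | in ⊤ | out ⊤ | ==

Converged values:
  [0] ⊤
  [1] 2
  [2] ⊤
  [3] 2
  [4] ⊤
  [5] ⊤
  [6] ⊤
  [7] ⊤

yes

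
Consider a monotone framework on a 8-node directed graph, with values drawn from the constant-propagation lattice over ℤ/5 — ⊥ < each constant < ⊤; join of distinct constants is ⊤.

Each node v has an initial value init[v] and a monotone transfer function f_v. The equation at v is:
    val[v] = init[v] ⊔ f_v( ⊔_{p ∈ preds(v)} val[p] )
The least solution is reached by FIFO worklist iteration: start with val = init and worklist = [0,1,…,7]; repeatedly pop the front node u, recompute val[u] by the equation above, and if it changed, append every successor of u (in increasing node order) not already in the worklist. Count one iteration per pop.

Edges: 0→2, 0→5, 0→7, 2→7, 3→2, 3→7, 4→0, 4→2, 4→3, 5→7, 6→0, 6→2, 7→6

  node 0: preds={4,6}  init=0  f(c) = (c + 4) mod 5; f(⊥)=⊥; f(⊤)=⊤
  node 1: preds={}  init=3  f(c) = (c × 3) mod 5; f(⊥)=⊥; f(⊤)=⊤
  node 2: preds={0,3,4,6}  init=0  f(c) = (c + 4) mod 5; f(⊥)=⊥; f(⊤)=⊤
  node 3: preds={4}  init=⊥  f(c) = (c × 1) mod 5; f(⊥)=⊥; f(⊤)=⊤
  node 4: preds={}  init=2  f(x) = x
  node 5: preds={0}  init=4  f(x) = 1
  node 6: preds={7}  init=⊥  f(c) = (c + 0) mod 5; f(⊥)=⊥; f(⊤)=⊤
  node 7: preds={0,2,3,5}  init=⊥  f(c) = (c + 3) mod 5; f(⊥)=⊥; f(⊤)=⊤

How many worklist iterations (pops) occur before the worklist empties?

Trace (12 dequeues):
  [1] u=0 | in 2 | out ⊤ | prev 0 | push {}
  [2] u=1 | in ⊥ | out 3 | ==
  [3] u=2 | in ⊤ | out ⊤ | prev 0 | push {}
  [4] u=3 | in 2 | out 2 | prev ⊥ | push {2}
  [5] u=4 | in ⊥ | out 2 | ==
  [6] u=5 | in ⊤ | out ⊤ | prev 4 | push {}
  [7] u=6 | in ⊥ | out ⊥ | ==
  [8] u=7 | in ⊤ | out ⊤ | prev ⊥ | push {6}
  [9] u=2 | in ⊤ | out ⊤ | ==
  [10] u=6 | in ⊤ | out ⊤ | prev ⊥ | push {0,2}
  [11] u=0 | in ⊤ | out ⊤ | ==
  [12] u=2 | in ⊤ | out ⊤ | ==

Converged values:
  [0] ⊤
  [1] 3
  [2] ⊤
  [3] 2
  [4] 2
  [5] ⊤
  [6] ⊤
  [7] ⊤

12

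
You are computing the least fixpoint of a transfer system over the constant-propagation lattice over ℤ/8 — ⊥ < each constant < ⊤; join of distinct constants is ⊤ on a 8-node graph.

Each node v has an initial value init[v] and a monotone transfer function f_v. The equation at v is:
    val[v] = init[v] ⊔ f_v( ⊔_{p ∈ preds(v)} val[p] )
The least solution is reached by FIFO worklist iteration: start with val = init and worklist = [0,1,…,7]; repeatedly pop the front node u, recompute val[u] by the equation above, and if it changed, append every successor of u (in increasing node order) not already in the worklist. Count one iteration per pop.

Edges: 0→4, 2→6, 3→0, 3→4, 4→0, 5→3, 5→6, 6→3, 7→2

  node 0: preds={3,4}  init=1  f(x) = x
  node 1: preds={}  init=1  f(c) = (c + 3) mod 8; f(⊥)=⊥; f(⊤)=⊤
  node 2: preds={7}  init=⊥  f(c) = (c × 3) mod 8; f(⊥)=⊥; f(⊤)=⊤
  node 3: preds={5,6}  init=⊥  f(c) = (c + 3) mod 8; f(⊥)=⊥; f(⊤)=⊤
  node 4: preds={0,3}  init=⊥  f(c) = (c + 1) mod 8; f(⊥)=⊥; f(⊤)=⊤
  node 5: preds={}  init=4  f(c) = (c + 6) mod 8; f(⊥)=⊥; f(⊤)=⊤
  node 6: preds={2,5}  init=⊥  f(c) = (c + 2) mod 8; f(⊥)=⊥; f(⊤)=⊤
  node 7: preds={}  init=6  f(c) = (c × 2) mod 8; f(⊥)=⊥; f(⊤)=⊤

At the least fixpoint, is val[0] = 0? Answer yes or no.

no

Iteration log — 12 steps:
  step 1. node 0  ⊔preds=⊥  new=1  stable
  step 2. node 1  ⊔preds=⊥  new=1  stable
  step 3. node 2  ⊔preds=6  new=2  old=⊥  +wl: 
  step 4. node 3  ⊔preds=4  new=7  old=⊥  +wl: 0
  step 5. node 4  ⊔preds=⊤  new=⊤  old=⊥  +wl: 
  step 6. node 5  ⊔preds=⊥  new=4  stable
  step 7. node 6  ⊔preds=⊤  new=⊤  old=⊥  +wl: 3
  step 8. node 7  ⊔preds=⊥  new=6  stable
  step 9. node 0  ⊔preds=⊤  new=⊤  old=1  +wl: 4
  step 10. node 3  ⊔preds=⊤  new=⊤  old=7  +wl: 0
  step 11. node 4  ⊔preds=⊤  new=⊤  stable
  step 12. node 0  ⊔preds=⊤  new=⊤  stable

Least fixpoint reached:
  node 0: ⊤
  node 1: 1
  node 2: 2
  node 3: ⊤
  node 4: ⊤
  node 5: 4
  node 6: ⊤
  node 7: 6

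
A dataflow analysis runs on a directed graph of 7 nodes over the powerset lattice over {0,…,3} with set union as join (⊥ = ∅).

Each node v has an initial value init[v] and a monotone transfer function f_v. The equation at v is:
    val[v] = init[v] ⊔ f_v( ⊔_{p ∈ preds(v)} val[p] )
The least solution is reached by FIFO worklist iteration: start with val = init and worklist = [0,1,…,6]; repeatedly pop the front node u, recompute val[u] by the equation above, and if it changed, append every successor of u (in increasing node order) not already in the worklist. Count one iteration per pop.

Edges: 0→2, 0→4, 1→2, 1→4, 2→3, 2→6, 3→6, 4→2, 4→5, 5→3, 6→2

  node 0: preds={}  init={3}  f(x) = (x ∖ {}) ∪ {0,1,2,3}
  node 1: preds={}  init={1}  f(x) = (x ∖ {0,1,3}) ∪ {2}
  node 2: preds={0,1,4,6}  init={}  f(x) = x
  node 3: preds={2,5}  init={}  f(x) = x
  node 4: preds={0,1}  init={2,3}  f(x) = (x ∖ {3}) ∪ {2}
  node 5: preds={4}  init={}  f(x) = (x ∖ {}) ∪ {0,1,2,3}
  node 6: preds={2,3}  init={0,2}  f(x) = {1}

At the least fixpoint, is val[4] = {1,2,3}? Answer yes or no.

Iteration log — 9 steps:
  step 1. node 0  ⊔preds={}  new={0,1,2,3}  old={3}  +wl: 
  step 2. node 1  ⊔preds={}  new={1,2}  old={1}  +wl: 
  step 3. node 2  ⊔preds={0,1,2,3}  new={0,1,2,3}  old={}  +wl: 
  step 4. node 3  ⊔preds={0,1,2,3}  new={0,1,2,3}  old={}  +wl: 
  step 5. node 4  ⊔preds={0,1,2,3}  new={0,1,2,3}  old={2,3}  +wl: 2
  step 6. node 5  ⊔preds={0,1,2,3}  new={0,1,2,3}  old={}  +wl: 3
  step 7. node 6  ⊔preds={0,1,2,3}  new={0,1,2}  old={0,2}  +wl: 
  step 8. node 2  ⊔preds={0,1,2,3}  new={0,1,2,3}  stable
  step 9. node 3  ⊔preds={0,1,2,3}  new={0,1,2,3}  stable

Least fixpoint reached:
  node 0: {0,1,2,3}
  node 1: {1,2}
  node 2: {0,1,2,3}
  node 3: {0,1,2,3}
  node 4: {0,1,2,3}
  node 5: {0,1,2,3}
  node 6: {0,1,2}

no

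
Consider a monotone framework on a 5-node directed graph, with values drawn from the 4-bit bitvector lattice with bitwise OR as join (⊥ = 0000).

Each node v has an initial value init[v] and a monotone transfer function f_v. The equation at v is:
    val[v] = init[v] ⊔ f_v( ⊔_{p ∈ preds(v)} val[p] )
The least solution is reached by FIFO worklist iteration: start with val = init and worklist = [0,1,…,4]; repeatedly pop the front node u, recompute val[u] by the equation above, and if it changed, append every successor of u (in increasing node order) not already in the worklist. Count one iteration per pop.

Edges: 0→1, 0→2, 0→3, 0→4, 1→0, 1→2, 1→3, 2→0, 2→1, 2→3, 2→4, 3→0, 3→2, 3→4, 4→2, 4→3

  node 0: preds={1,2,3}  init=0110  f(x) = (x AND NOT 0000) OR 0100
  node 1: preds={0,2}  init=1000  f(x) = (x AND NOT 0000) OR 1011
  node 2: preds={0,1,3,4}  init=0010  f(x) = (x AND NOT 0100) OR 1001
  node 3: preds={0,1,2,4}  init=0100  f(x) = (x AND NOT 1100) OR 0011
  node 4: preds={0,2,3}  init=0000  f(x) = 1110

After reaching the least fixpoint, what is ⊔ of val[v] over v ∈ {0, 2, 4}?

Trace (10 dequeues):
  [1] u=0 | in 1110 | out 1110 | prev 0110 | push {}
  [2] u=1 | in 1110 | out 1111 | prev 1000 | push {0}
  [3] u=2 | in 1111 | out 1011 | prev 0010 | push {1}
  [4] u=3 | in 1111 | out 0111 | prev 0100 | push {2}
  [5] u=4 | in 1111 | out 1110 | prev 0000 | push {3}
  [6] u=0 | in 1111 | out 1111 | prev 1110 | push {4}
  [7] u=1 | in 1111 | out 1111 | ==
  [8] u=2 | in 1111 | out 1011 | ==
  [9] u=3 | in 1111 | out 0111 | ==
  [10] u=4 | in 1111 | out 1110 | ==

Converged values:
  [0] 1111
  [1] 1111
  [2] 1011
  [3] 0111
  [4] 1110

1111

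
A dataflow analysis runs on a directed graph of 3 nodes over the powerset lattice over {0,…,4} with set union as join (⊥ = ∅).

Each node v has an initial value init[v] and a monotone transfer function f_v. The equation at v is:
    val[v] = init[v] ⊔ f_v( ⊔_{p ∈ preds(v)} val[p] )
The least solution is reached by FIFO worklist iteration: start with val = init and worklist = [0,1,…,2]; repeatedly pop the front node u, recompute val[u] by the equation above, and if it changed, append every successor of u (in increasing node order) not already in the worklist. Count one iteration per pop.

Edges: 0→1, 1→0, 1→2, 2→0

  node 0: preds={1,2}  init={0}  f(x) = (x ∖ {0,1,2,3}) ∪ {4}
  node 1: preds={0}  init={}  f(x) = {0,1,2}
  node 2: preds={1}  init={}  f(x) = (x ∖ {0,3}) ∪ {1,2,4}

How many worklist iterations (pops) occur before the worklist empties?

4

Worklist (4 pops):
  #1 pop 0: in={} → {0,4} (was {0}); enqueue []
  #2 pop 1: in={0,4} → {0,1,2} (was {}); enqueue [0]
  #3 pop 2: in={0,1,2} → {1,2,4} (was {}); enqueue []
  #4 pop 0: in={0,1,2,4} → {0,4} (no change)

Fixpoint:
  val[0] = {0,4}
  val[1] = {0,1,2}
  val[2] = {1,2,4}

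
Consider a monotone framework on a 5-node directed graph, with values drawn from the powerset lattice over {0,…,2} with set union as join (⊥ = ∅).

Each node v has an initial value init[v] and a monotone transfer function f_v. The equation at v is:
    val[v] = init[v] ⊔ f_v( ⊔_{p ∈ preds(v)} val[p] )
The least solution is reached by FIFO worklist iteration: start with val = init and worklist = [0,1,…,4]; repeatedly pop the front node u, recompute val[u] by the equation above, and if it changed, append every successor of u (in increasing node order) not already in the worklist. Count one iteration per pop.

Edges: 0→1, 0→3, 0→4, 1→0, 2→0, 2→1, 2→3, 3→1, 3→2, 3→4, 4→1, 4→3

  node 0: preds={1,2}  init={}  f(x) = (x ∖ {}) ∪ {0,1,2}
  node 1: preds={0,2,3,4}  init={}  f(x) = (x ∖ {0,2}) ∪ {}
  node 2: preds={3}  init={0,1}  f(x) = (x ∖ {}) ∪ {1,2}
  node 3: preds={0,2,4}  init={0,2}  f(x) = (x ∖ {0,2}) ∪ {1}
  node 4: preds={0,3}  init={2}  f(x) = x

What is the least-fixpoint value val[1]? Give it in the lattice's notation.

{1}

Iteration log — 9 steps:
  step 1. node 0  ⊔preds={0,1}  new={0,1,2}  old={}  +wl: 
  step 2. node 1  ⊔preds={0,1,2}  new={1}  old={}  +wl: 0
  step 3. node 2  ⊔preds={0,2}  new={0,1,2}  old={0,1}  +wl: 1
  step 4. node 3  ⊔preds={0,1,2}  new={0,1,2}  old={0,2}  +wl: 2
  step 5. node 4  ⊔preds={0,1,2}  new={0,1,2}  old={2}  +wl: 3
  step 6. node 0  ⊔preds={0,1,2}  new={0,1,2}  stable
  step 7. node 1  ⊔preds={0,1,2}  new={1}  stable
  step 8. node 2  ⊔preds={0,1,2}  new={0,1,2}  stable
  step 9. node 3  ⊔preds={0,1,2}  new={0,1,2}  stable

Least fixpoint reached:
  node 0: {0,1,2}
  node 1: {1}
  node 2: {0,1,2}
  node 3: {0,1,2}
  node 4: {0,1,2}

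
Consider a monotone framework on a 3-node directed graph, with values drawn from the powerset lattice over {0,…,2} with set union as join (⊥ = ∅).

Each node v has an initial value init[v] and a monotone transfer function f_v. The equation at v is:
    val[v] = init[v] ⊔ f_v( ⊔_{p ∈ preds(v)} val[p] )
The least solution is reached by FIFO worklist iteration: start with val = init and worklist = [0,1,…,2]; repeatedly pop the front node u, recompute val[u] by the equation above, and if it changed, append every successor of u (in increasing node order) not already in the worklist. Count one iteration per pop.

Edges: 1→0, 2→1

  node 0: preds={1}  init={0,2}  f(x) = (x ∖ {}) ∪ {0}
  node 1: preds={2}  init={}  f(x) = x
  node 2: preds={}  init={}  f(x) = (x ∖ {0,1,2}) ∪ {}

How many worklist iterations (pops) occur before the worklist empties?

Worklist (3 pops):
  #1 pop 0: in={} → {0,2} (no change)
  #2 pop 1: in={} → {} (no change)
  #3 pop 2: in={} → {} (no change)

Fixpoint:
  val[0] = {0,2}
  val[1] = {}
  val[2] = {}

3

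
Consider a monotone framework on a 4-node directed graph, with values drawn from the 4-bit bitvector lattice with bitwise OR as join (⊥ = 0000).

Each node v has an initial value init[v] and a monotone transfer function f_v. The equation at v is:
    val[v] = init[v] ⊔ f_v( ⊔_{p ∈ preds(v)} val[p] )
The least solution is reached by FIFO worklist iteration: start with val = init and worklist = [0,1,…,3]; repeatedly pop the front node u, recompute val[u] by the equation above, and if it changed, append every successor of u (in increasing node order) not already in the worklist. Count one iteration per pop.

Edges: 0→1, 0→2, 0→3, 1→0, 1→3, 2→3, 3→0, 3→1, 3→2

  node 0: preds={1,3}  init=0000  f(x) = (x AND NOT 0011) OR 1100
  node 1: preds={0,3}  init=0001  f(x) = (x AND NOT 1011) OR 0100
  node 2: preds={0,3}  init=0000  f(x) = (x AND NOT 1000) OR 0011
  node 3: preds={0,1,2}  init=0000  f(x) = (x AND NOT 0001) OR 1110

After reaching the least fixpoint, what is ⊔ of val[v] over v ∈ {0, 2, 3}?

Iteration log — 7 steps:
  step 1. node 0  ⊔preds=0001  new=1100  old=0000  +wl: 
  step 2. node 1  ⊔preds=1100  new=0101  old=0001  +wl: 0
  step 3. node 2  ⊔preds=1100  new=0111  old=0000  +wl: 
  step 4. node 3  ⊔preds=1111  new=1110  old=0000  +wl: 1,2
  step 5. node 0  ⊔preds=1111  new=1100  stable
  step 6. node 1  ⊔preds=1110  new=0101  stable
  step 7. node 2  ⊔preds=1110  new=0111  stable

Least fixpoint reached:
  node 0: 1100
  node 1: 0101
  node 2: 0111
  node 3: 1110

1111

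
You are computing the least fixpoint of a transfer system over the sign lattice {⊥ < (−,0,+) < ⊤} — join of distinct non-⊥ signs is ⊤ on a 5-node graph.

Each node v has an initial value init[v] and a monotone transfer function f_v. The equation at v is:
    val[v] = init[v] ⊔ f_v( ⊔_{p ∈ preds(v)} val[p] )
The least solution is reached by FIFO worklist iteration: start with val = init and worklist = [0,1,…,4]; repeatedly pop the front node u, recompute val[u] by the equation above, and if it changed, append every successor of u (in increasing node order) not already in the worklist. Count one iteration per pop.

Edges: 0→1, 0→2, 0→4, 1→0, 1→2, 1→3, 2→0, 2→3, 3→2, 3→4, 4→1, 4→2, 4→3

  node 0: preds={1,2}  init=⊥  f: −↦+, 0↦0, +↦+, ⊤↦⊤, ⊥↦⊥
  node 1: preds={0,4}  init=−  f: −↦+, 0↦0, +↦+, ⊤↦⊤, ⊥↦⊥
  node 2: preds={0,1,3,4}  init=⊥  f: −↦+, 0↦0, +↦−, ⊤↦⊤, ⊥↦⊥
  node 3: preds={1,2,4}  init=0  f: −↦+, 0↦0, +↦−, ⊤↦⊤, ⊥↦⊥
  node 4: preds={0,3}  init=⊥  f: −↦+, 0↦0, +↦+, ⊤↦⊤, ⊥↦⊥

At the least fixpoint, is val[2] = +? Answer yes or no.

Iteration log — 10 steps:
  step 1. node 0  ⊔preds=−  new=+  old=⊥  +wl: 
  step 2. node 1  ⊔preds=+  new=⊤  old=−  +wl: 0
  step 3. node 2  ⊔preds=⊤  new=⊤  old=⊥  +wl: 
  step 4. node 3  ⊔preds=⊤  new=⊤  old=0  +wl: 2
  step 5. node 4  ⊔preds=⊤  new=⊤  old=⊥  +wl: 1,3
  step 6. node 0  ⊔preds=⊤  new=⊤  old=+  +wl: 4
  step 7. node 2  ⊔preds=⊤  new=⊤  stable
  step 8. node 1  ⊔preds=⊤  new=⊤  stable
  step 9. node 3  ⊔preds=⊤  new=⊤  stable
  step 10. node 4  ⊔preds=⊤  new=⊤  stable

Least fixpoint reached:
  node 0: ⊤
  node 1: ⊤
  node 2: ⊤
  node 3: ⊤
  node 4: ⊤

no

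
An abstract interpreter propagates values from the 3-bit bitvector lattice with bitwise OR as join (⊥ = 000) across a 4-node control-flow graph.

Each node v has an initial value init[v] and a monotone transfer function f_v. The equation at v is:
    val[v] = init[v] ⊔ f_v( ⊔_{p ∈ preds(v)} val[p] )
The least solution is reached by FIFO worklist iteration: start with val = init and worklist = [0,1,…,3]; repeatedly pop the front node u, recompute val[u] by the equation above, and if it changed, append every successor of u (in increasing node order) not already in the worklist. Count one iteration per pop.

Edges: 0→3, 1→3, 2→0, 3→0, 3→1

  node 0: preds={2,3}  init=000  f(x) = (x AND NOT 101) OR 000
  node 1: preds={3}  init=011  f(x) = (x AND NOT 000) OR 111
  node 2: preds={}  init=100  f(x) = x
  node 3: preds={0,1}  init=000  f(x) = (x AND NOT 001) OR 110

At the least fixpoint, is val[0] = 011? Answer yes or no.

no

Iteration log — 7 steps:
  step 1. node 0  ⊔preds=100  new=000  stable
  step 2. node 1  ⊔preds=000  new=111  old=011  +wl: 
  step 3. node 2  ⊔preds=000  new=100  stable
  step 4. node 3  ⊔preds=111  new=110  old=000  +wl: 0,1
  step 5. node 0  ⊔preds=110  new=010  old=000  +wl: 3
  step 6. node 1  ⊔preds=110  new=111  stable
  step 7. node 3  ⊔preds=111  new=110  stable

Least fixpoint reached:
  node 0: 010
  node 1: 111
  node 2: 100
  node 3: 110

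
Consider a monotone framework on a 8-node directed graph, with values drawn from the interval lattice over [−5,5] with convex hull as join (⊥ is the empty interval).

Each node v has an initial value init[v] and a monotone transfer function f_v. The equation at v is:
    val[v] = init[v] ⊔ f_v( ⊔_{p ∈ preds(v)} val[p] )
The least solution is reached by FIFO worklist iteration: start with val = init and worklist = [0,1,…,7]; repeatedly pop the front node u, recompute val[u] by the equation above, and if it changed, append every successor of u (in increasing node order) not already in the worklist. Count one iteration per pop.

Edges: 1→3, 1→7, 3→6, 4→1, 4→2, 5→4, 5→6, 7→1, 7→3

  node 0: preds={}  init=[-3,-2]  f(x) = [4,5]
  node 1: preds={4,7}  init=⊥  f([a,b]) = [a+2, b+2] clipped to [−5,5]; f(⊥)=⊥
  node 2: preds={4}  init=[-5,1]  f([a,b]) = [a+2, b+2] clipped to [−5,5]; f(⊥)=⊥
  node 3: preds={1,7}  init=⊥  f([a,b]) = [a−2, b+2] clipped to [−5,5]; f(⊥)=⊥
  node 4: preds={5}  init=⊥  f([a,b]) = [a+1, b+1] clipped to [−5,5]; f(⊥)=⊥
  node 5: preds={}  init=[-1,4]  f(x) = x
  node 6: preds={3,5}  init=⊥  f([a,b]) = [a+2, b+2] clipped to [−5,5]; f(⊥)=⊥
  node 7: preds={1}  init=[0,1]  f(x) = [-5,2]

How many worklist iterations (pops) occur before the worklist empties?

Iteration log — 13 steps:
  step 1. node 0  ⊔preds=⊥  new=[-3,5]  old=[-3,-2]  +wl: 
  step 2. node 1  ⊔preds=[0,1]  new=[2,3]  old=⊥  +wl: 
  step 3. node 2  ⊔preds=⊥  new=[-5,1]  stable
  step 4. node 3  ⊔preds=[0,3]  new=[-2,5]  old=⊥  +wl: 
  step 5. node 4  ⊔preds=[-1,4]  new=[0,5]  old=⊥  +wl: 1,2
  step 6. node 5  ⊔preds=⊥  new=[-1,4]  stable
  step 7. node 6  ⊔preds=[-2,5]  new=[0,5]  old=⊥  +wl: 
  step 8. node 7  ⊔preds=[2,3]  new=[-5,2]  old=[0,1]  +wl: 3
  step 9. node 1  ⊔preds=[-5,5]  new=[-3,5]  old=[2,3]  +wl: 7
  step 10. node 2  ⊔preds=[0,5]  new=[-5,5]  old=[-5,1]  +wl: 
  step 11. node 3  ⊔preds=[-5,5]  new=[-5,5]  old=[-2,5]  +wl: 6
  step 12. node 7  ⊔preds=[-3,5]  new=[-5,2]  stable
  step 13. node 6  ⊔preds=[-5,5]  new=[-3,5]  old=[0,5]  +wl: 

Least fixpoint reached:
  node 0: [-3,5]
  node 1: [-3,5]
  node 2: [-5,5]
  node 3: [-5,5]
  node 4: [0,5]
  node 5: [-1,4]
  node 6: [-3,5]
  node 7: [-5,2]

13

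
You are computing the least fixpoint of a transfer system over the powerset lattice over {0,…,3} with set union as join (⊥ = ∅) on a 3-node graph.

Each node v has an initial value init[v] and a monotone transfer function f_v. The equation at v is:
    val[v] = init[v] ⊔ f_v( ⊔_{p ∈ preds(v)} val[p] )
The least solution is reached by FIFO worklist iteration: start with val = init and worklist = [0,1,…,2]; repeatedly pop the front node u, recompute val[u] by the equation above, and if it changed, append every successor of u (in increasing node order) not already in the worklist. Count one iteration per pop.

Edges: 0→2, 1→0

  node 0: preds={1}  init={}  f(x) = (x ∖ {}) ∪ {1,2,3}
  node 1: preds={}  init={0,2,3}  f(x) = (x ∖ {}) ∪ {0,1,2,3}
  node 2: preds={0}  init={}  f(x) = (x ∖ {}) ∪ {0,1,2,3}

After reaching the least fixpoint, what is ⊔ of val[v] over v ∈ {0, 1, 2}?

{0,1,2,3}

Trace (4 dequeues):
  [1] u=0 | in {0,2,3} | out {0,1,2,3} | prev {} | push {}
  [2] u=1 | in {} | out {0,1,2,3} | prev {0,2,3} | push {0}
  [3] u=2 | in {0,1,2,3} | out {0,1,2,3} | prev {} | push {}
  [4] u=0 | in {0,1,2,3} | out {0,1,2,3} | ==

Converged values:
  [0] {0,1,2,3}
  [1] {0,1,2,3}
  [2] {0,1,2,3}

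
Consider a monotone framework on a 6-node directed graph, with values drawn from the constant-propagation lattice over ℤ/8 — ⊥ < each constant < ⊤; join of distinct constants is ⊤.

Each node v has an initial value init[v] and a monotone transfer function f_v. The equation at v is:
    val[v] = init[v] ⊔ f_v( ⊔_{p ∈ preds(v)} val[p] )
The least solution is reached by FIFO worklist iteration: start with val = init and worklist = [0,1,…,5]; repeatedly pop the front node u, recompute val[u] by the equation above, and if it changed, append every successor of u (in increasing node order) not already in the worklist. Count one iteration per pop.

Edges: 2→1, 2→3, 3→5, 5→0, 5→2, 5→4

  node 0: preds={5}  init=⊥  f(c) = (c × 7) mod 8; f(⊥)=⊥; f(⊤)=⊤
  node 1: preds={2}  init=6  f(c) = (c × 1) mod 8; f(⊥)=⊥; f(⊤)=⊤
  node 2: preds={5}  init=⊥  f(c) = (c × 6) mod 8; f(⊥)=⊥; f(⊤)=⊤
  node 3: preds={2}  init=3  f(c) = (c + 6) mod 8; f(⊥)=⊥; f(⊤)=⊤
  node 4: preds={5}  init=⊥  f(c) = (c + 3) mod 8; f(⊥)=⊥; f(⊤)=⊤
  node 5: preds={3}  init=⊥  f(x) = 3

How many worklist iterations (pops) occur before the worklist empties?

12

Worklist (12 pops):
  #1 pop 0: in=⊥ → ⊥ (no change)
  #2 pop 1: in=⊥ → 6 (no change)
  #3 pop 2: in=⊥ → ⊥ (no change)
  #4 pop 3: in=⊥ → 3 (no change)
  #5 pop 4: in=⊥ → ⊥ (no change)
  #6 pop 5: in=3 → 3 (was ⊥); enqueue [0,2,4]
  #7 pop 0: in=3 → 5 (was ⊥); enqueue []
  #8 pop 2: in=3 → 2 (was ⊥); enqueue [1,3]
  #9 pop 4: in=3 → 6 (was ⊥); enqueue []
  #10 pop 1: in=2 → ⊤ (was 6); enqueue []
  #11 pop 3: in=2 → ⊤ (was 3); enqueue [5]
  #12 pop 5: in=⊤ → 3 (no change)

Fixpoint:
  val[0] = 5
  val[1] = ⊤
  val[2] = 2
  val[3] = ⊤
  val[4] = 6
  val[5] = 3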